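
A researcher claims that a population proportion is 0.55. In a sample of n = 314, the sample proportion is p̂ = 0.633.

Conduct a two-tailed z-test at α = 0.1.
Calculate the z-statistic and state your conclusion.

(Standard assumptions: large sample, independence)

H₀: p = 0.55, H₁: p ≠ 0.55
Standard error: SE = √(p₀(1-p₀)/n) = √(0.55×0.45/314) = 0.028075
z-statistic: z = (p̂ - p₀)/SE = (0.633 - 0.55)/0.028075 = 2.9564
Critical value: z_0.05 = ±1.645
p-value = 0.0031
Decision: reject H₀ at α = 0.1

Answer: z = 2.9564, reject H₀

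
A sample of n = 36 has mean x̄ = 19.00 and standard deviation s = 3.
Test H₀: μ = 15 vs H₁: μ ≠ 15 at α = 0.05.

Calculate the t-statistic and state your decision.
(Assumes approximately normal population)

df = n - 1 = 35
SE = s/√n = 3/√36 = 0.5000
t = (x̄ - μ₀)/SE = (19.00 - 15)/0.5000 = 8.0000
Critical value: t_{0.025,35} = ±2.030
p-value < 0.0001
Decision: reject H₀

Answer: t = 8.0000, reject H₀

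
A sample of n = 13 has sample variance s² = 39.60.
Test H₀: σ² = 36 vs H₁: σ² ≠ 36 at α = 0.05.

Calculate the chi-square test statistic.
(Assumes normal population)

df = n - 1 = 12
χ² = (n-1)s²/σ₀² = 12×39.60/36 = 13.2000
Critical values: χ²_{0.975,12} = 4.404, χ²_{0.025,12} = 23.337
Rejection region: χ² < 4.404 or χ² > 23.337
Decision: fail to reject H₀

Answer: χ² = 13.2000, fail to reject H₀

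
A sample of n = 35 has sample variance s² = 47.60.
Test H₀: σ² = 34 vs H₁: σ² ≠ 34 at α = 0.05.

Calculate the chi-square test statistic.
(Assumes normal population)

df = n - 1 = 34
χ² = (n-1)s²/σ₀² = 34×47.60/34 = 47.6000
Critical values: χ²_{0.975,34} = 19.806, χ²_{0.025,34} = 51.966
Rejection region: χ² < 19.806 or χ² > 51.966
Decision: fail to reject H₀

Answer: χ² = 47.6000, fail to reject H₀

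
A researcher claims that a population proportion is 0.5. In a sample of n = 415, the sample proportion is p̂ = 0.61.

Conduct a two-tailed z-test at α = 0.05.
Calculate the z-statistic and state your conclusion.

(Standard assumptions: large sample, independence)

H₀: p = 0.5, H₁: p ≠ 0.5
Standard error: SE = √(p₀(1-p₀)/n) = √(0.5×0.5/415) = 0.024544
z-statistic: z = (p̂ - p₀)/SE = (0.61 - 0.5)/0.024544 = 4.4817
Critical value: z_0.025 = ±1.960
p-value < 0.0001
Decision: reject H₀ at α = 0.05

Answer: z = 4.4817, reject H₀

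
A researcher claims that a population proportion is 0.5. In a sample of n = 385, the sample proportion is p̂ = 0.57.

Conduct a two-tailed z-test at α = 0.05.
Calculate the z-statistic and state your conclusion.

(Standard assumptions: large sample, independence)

Answer: z = 2.7470, reject H₀

Derivation:
H₀: p = 0.5, H₁: p ≠ 0.5
Standard error: SE = √(p₀(1-p₀)/n) = √(0.5×0.5/385) = 0.025482
z-statistic: z = (p̂ - p₀)/SE = (0.57 - 0.5)/0.025482 = 2.7470
Critical value: z_0.025 = ±1.960
p-value = 0.0060
Decision: reject H₀ at α = 0.05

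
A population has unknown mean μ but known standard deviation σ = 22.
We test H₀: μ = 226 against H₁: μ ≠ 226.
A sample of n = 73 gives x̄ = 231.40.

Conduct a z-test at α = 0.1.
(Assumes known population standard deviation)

Standard error: SE = σ/√n = 22/√73 = 2.5749
z-statistic: z = (x̄ - μ₀)/SE = (231.40 - 226)/2.5749 = 2.0972
Critical value: ±1.645
p-value = 0.0360
Decision: reject H₀

Answer: z = 2.0972, reject H₀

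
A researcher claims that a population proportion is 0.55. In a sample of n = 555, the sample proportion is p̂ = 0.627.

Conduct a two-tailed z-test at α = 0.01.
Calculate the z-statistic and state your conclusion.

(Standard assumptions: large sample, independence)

H₀: p = 0.55, H₁: p ≠ 0.55
Standard error: SE = √(p₀(1-p₀)/n) = √(0.55×0.45/555) = 0.021117
z-statistic: z = (p̂ - p₀)/SE = (0.627 - 0.55)/0.021117 = 3.6464
Critical value: z_0.005 = ±2.576
p-value = 0.0003
Decision: reject H₀ at α = 0.01

Answer: z = 3.6464, reject H₀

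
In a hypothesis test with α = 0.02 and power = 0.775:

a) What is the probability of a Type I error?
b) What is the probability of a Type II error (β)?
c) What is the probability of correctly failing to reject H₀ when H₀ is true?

a) Type I error probability = α = 0.02
b) Power = P(reject H₀ | H₁ true) = 1 - β = 0.775, so Type II error probability = β = 1 - Power = 0.225
c) P(fail to reject H₀ | H₀ true) = 1 - α = 0.98

Answer: a) 0.02, b) 0.225, c) 0.98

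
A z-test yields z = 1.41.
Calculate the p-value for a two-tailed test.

For z = 1.41:
p = 2×P(Z > |1.41|) = 2×(1 - Φ(1.41)) = 0.1585

Answer: p-value ≈ 0.1585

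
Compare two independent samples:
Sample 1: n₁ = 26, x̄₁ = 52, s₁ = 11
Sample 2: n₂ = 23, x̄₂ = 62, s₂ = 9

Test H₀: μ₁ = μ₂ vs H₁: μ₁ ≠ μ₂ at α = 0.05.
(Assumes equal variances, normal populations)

Answer: t = -3.4544, reject H₀

Derivation:
Pooled variance: s²_p = [25×11² + 22×9²]/(47) = 102.2766
s_p = 10.1132
SE = s_p×√(1/n₁ + 1/n₂) = 10.1132×√(1/26 + 1/23) = 2.8949
t = (x̄₁ - x̄₂)/SE = (52 - 62)/2.8949 = -3.4544
df = 47, t-critical = ±2.012
Decision: reject H₀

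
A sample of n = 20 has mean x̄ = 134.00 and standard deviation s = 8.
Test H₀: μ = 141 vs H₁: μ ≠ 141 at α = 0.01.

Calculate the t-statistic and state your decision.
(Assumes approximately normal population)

df = n - 1 = 19
SE = s/√n = 8/√20 = 1.7889
t = (x̄ - μ₀)/SE = (134.00 - 141)/1.7889 = -3.9130
Critical value: t_{0.005,19} = ±2.861
p-value ≈ 0.0009
Decision: reject H₀

Answer: t = -3.9130, reject H₀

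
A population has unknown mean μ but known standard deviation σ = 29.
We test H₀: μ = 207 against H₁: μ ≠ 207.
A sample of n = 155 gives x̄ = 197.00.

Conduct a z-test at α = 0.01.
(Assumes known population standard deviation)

Standard error: SE = σ/√n = 29/√155 = 2.3293
z-statistic: z = (x̄ - μ₀)/SE = (197.00 - 207)/2.3293 = -4.2931
Critical value: ±2.576
p-value < 0.0001
Decision: reject H₀

Answer: z = -4.2931, reject H₀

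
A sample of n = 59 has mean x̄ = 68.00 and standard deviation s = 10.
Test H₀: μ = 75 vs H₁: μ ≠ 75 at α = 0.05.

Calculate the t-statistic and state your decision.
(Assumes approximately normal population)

Answer: t = -5.3768, reject H₀

Derivation:
df = n - 1 = 58
SE = s/√n = 10/√59 = 1.3019
t = (x̄ - μ₀)/SE = (68.00 - 75)/1.3019 = -5.3768
Critical value: t_{0.025,58} = ±2.002
p-value < 0.0001
Decision: reject H₀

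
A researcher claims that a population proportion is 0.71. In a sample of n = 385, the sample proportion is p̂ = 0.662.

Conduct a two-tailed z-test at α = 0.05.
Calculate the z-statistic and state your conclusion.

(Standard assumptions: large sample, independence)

H₀: p = 0.71, H₁: p ≠ 0.71
Standard error: SE = √(p₀(1-p₀)/n) = √(0.71×0.29/385) = 0.023126
z-statistic: z = (p̂ - p₀)/SE = (0.662 - 0.71)/0.023126 = -2.0756
Critical value: z_0.025 = ±1.960
p-value = 0.0379
Decision: reject H₀ at α = 0.05

Answer: z = -2.0756, reject H₀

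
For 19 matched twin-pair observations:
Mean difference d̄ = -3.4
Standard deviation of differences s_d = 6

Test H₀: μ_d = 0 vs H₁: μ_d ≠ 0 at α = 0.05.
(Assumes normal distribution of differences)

Answer: t = -2.4700, reject H₀

Derivation:
df = n - 1 = 18
SE = s_d/√n = 6/√19 = 1.3765
t = d̄/SE = -3.4/1.3765 = -2.4700
Critical value: t_{0.025,18} = ±2.101
p-value ≈ 0.0237
Decision: reject H₀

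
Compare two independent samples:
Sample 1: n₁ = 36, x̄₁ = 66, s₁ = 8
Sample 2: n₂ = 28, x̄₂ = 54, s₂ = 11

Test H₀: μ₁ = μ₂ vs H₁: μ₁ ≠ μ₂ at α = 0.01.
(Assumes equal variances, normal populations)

Pooled variance: s²_p = [35×8² + 27×11²]/(62) = 88.8226
s_p = 9.4246
SE = s_p×√(1/n₁ + 1/n₂) = 9.4246×√(1/36 + 1/28) = 2.3748
t = (x̄₁ - x̄₂)/SE = (66 - 54)/2.3748 = 5.0531
df = 62, t-critical = ±2.657
Decision: reject H₀

Answer: t = 5.0531, reject H₀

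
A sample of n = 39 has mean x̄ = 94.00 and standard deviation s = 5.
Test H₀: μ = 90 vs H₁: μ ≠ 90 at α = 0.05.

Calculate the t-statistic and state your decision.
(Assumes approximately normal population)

Answer: t = 4.9963, reject H₀

Derivation:
df = n - 1 = 38
SE = s/√n = 5/√39 = 0.8006
t = (x̄ - μ₀)/SE = (94.00 - 90)/0.8006 = 4.9963
Critical value: t_{0.025,38} = ±2.024
p-value < 0.0001
Decision: reject H₀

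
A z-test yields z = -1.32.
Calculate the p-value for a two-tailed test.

For z = -1.32:
p = 2×P(Z > |-1.32|) = 2×(1 - Φ(1.32)) = 0.1868

Answer: p-value ≈ 0.1868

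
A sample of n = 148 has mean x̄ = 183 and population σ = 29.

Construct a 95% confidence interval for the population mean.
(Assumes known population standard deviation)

Answer: (178.3278, 187.6722)

Derivation:
Confidence level: 95%, α = 0.05
z_0.025 = 1.960
SE = σ/√n = 29/√148 = 2.3838
Margin of error = 1.960 × 2.3838 = 4.6722
CI: x̄ ± margin = 183 ± 4.6722
CI: (178.3278, 187.6722)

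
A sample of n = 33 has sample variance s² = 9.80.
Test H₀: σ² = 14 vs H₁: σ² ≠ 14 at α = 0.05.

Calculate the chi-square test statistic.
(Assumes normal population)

df = n - 1 = 32
χ² = (n-1)s²/σ₀² = 32×9.80/14 = 22.4000
Critical values: χ²_{0.975,32} = 18.291, χ²_{0.025,32} = 49.480
Rejection region: χ² < 18.291 or χ² > 49.480
Decision: fail to reject H₀

Answer: χ² = 22.4000, fail to reject H₀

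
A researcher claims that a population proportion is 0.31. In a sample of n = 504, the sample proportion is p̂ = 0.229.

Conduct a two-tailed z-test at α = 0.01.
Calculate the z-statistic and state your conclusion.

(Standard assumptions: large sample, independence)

Answer: z = -3.9318, reject H₀

Derivation:
H₀: p = 0.31, H₁: p ≠ 0.31
Standard error: SE = √(p₀(1-p₀)/n) = √(0.31×0.69/504) = 0.020601
z-statistic: z = (p̂ - p₀)/SE = (0.229 - 0.31)/0.020601 = -3.9318
Critical value: z_0.005 = ±2.576
p-value = 0.0001
Decision: reject H₀ at α = 0.01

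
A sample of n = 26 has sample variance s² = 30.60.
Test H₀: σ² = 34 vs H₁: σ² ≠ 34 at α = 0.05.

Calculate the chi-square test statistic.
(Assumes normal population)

df = n - 1 = 25
χ² = (n-1)s²/σ₀² = 25×30.60/34 = 22.5000
Critical values: χ²_{0.975,25} = 13.120, χ²_{0.025,25} = 40.646
Rejection region: χ² < 13.120 or χ² > 40.646
Decision: fail to reject H₀

Answer: χ² = 22.5000, fail to reject H₀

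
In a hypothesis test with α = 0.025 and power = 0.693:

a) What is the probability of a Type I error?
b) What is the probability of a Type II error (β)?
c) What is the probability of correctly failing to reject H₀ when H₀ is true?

Answer: a) 0.025, b) 0.307, c) 0.975

Derivation:
a) Type I error probability = α = 0.025
b) Power = P(reject H₀ | H₁ true) = 1 - β = 0.693, so Type II error probability = β = 1 - Power = 0.307
c) P(fail to reject H₀ | H₀ true) = 1 - α = 0.975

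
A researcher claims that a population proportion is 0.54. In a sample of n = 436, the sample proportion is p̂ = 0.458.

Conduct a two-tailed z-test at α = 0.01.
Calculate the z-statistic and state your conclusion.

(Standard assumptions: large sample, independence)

H₀: p = 0.54, H₁: p ≠ 0.54
Standard error: SE = √(p₀(1-p₀)/n) = √(0.54×0.46/436) = 0.023869
z-statistic: z = (p̂ - p₀)/SE = (0.458 - 0.54)/0.023869 = -3.4354
Critical value: z_0.005 = ±2.576
p-value = 0.0006
Decision: reject H₀ at α = 0.01

Answer: z = -3.4354, reject H₀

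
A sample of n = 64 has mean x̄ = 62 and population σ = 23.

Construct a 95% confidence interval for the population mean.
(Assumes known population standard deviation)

Answer: (56.3650, 67.6350)

Derivation:
Confidence level: 95%, α = 0.05
z_0.025 = 1.960
SE = σ/√n = 23/√64 = 2.8750
Margin of error = 1.960 × 2.8750 = 5.6350
CI: x̄ ± margin = 62 ± 5.6350
CI: (56.3650, 67.6350)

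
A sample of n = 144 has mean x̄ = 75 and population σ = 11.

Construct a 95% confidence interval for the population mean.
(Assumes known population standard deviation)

Confidence level: 95%, α = 0.05
z_0.025 = 1.960
SE = σ/√n = 11/√144 = 0.9167
Margin of error = 1.960 × 0.9167 = 1.7967
CI: x̄ ± margin = 75 ± 1.7967
CI: (73.2033, 76.7967)

Answer: (73.2033, 76.7967)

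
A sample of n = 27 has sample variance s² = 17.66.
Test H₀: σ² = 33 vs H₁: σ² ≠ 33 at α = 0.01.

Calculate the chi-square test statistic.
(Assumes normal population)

Answer: χ² = 13.9139, fail to reject H₀

Derivation:
df = n - 1 = 26
χ² = (n-1)s²/σ₀² = 26×17.66/33 = 13.9139
Critical values: χ²_{0.995,26} = 11.160, χ²_{0.005,26} = 48.290
Rejection region: χ² < 11.160 or χ² > 48.290
Decision: fail to reject H₀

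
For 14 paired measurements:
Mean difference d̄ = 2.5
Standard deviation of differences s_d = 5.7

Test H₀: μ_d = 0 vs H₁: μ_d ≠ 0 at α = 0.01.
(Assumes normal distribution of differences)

Answer: t = 1.6411, fail to reject H₀

Derivation:
df = n - 1 = 13
SE = s_d/√n = 5.7/√14 = 1.5234
t = d̄/SE = 2.5/1.5234 = 1.6411
Critical value: t_{0.005,13} = ±3.012
p-value ≈ 0.1247
Decision: fail to reject H₀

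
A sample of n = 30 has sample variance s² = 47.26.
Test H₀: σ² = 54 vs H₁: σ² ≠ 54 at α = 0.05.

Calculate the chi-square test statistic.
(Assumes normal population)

df = n - 1 = 29
χ² = (n-1)s²/σ₀² = 29×47.26/54 = 25.3804
Critical values: χ²_{0.975,29} = 16.047, χ²_{0.025,29} = 45.722
Rejection region: χ² < 16.047 or χ² > 45.722
Decision: fail to reject H₀

Answer: χ² = 25.3804, fail to reject H₀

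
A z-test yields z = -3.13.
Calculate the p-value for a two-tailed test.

Answer: p-value ≈ 0.0017

Derivation:
For z = -3.13:
p = 2×P(Z > |-3.13|) = 2×(1 - Φ(3.13)) = 0.0017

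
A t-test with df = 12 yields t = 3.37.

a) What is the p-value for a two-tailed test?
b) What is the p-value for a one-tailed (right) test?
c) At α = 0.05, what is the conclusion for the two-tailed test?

Using t-distribution with df = 12:
a) Two-tailed: p = 2×P(T > 3.37) = 0.0056
b) One-tailed: p = P(T > 3.37) = 0.0028
c) 0.0056 < 0.05, reject H₀

Answer: a) 0.0056, b) 0.0028, c) reject H₀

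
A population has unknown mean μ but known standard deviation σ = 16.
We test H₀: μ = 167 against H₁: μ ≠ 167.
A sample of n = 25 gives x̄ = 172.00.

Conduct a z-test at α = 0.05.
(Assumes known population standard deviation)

Answer: z = 1.5625, fail to reject H₀

Derivation:
Standard error: SE = σ/√n = 16/√25 = 3.2000
z-statistic: z = (x̄ - μ₀)/SE = (172.00 - 167)/3.2000 = 1.5625
Critical value: ±1.960
p-value = 0.1182
Decision: fail to reject H₀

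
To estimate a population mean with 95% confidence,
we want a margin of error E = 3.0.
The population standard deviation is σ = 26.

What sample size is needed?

z_0.025 = 1.960
n = (z×σ/E)² = (1.960×26/3.0)²
n = 288.5468
Round up: n = 289

Answer: n = 289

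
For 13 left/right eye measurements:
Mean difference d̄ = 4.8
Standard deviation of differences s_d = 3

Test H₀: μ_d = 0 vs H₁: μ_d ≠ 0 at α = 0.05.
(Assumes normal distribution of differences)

Answer: t = 5.7685, reject H₀

Derivation:
df = n - 1 = 12
SE = s_d/√n = 3/√13 = 0.8321
t = d̄/SE = 4.8/0.8321 = 5.7685
Critical value: t_{0.025,12} = ±2.179
p-value ≈ 0.0001
Decision: reject H₀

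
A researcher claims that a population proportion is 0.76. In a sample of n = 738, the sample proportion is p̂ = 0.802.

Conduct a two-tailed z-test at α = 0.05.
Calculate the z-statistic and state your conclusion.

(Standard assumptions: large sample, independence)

Answer: z = 2.6716, reject H₀

Derivation:
H₀: p = 0.76, H₁: p ≠ 0.76
Standard error: SE = √(p₀(1-p₀)/n) = √(0.76×0.24/738) = 0.015721
z-statistic: z = (p̂ - p₀)/SE = (0.802 - 0.76)/0.015721 = 2.6716
Critical value: z_0.025 = ±1.960
p-value = 0.0075
Decision: reject H₀ at α = 0.05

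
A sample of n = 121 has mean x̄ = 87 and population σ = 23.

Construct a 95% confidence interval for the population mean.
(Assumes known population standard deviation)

Answer: (82.9018, 91.0982)

Derivation:
Confidence level: 95%, α = 0.05
z_0.025 = 1.960
SE = σ/√n = 23/√121 = 2.0909
Margin of error = 1.960 × 2.0909 = 4.0982
CI: x̄ ± margin = 87 ± 4.0982
CI: (82.9018, 91.0982)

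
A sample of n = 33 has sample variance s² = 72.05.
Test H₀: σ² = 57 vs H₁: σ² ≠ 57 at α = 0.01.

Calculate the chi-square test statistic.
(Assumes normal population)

Answer: χ² = 40.4491, fail to reject H₀

Derivation:
df = n - 1 = 32
χ² = (n-1)s²/σ₀² = 32×72.05/57 = 40.4491
Critical values: χ²_{0.995,32} = 15.134, χ²_{0.005,32} = 56.328
Rejection region: χ² < 15.134 or χ² > 56.328
Decision: fail to reject H₀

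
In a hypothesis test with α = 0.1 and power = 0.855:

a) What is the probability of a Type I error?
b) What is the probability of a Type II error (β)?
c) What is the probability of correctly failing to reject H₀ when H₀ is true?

Answer: a) 0.1, b) 0.145, c) 0.9

Derivation:
a) Type I error probability = α = 0.1
b) Power = P(reject H₀ | H₁ true) = 1 - β = 0.855, so Type II error probability = β = 1 - Power = 0.145
c) P(fail to reject H₀ | H₀ true) = 1 - α = 0.9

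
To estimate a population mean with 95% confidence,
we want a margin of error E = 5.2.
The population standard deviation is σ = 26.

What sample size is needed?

Answer: n = 97

Derivation:
z_0.025 = 1.960
n = (z×σ/E)² = (1.960×26/5.2)²
n = 96.0400
Round up: n = 97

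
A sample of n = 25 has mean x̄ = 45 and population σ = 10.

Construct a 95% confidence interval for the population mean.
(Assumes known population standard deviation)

Confidence level: 95%, α = 0.05
z_0.025 = 1.960
SE = σ/√n = 10/√25 = 2.0000
Margin of error = 1.960 × 2.0000 = 3.9200
CI: x̄ ± margin = 45 ± 3.9200
CI: (41.0800, 48.9200)

Answer: (41.0800, 48.9200)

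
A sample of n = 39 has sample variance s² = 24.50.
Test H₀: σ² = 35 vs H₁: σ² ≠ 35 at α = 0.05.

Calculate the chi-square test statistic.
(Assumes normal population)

Answer: χ² = 26.6000, fail to reject H₀

Derivation:
df = n - 1 = 38
χ² = (n-1)s²/σ₀² = 38×24.50/35 = 26.6000
Critical values: χ²_{0.975,38} = 22.878, χ²_{0.025,38} = 56.896
Rejection region: χ² < 22.878 or χ² > 56.896
Decision: fail to reject H₀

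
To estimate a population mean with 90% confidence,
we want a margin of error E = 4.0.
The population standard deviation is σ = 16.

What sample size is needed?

Answer: n = 44

Derivation:
z_0.05 = 1.645
n = (z×σ/E)² = (1.645×16/4.0)²
n = 43.2964
Round up: n = 44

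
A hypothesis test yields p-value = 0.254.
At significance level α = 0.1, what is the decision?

Compare p-value to α:
0.254 ≥ 0.1
Decision: fail to reject H₀

Answer: fail to reject H₀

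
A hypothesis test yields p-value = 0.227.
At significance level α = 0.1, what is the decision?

Answer: fail to reject H₀

Derivation:
Compare p-value to α:
0.227 ≥ 0.1
Decision: fail to reject H₀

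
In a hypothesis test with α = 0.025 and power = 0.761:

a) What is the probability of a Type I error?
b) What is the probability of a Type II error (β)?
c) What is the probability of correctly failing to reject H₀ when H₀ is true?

Answer: a) 0.025, b) 0.239, c) 0.975

Derivation:
a) Type I error probability = α = 0.025
b) Power = P(reject H₀ | H₁ true) = 1 - β = 0.761, so Type II error probability = β = 1 - Power = 0.239
c) P(fail to reject H₀ | H₀ true) = 1 - α = 0.975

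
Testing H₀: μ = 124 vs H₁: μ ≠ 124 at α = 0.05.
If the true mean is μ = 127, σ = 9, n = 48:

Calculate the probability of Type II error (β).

Answer: β ≈ 0.3633

Derivation:
SE = σ/√n = 9/√48 = 1.2990
Critical values: μ₀ ± z_0.025×SE = 124 ± 1.960×1.2990
Acceptance region: (121.4540, 126.5460)
Under H₁ (μ = 127): z_high = (126.5460 - 127)/1.2990 = -0.3495, z_low = (121.4540 - 127)/1.2990 = -4.2694
β = P(not reject | H₁) = Φ(-0.3495) - Φ(-4.2694) ≈ 0.3633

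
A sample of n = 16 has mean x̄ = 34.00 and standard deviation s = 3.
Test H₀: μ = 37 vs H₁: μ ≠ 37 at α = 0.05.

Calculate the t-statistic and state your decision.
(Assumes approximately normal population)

df = n - 1 = 15
SE = s/√n = 3/√16 = 0.7500
t = (x̄ - μ₀)/SE = (34.00 - 37)/0.7500 = -4.0000
Critical value: t_{0.025,15} = ±2.131
p-value ≈ 0.0012
Decision: reject H₀

Answer: t = -4.0000, reject H₀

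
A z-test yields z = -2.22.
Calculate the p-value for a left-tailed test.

For z = -2.22:
p = P(Z < -2.22) = Φ(-2.22) = 0.0132

Answer: p-value ≈ 0.0132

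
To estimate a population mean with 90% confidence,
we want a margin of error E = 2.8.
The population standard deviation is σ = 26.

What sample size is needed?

z_0.05 = 1.645
n = (z×σ/E)² = (1.645×26/2.8)²
n = 233.3256
Round up: n = 234

Answer: n = 234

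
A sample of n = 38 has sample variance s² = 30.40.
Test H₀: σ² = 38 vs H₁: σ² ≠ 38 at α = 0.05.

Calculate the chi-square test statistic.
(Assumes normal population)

Answer: χ² = 29.6000, fail to reject H₀

Derivation:
df = n - 1 = 37
χ² = (n-1)s²/σ₀² = 37×30.40/38 = 29.6000
Critical values: χ²_{0.975,37} = 22.106, χ²_{0.025,37} = 55.668
Rejection region: χ² < 22.106 or χ² > 55.668
Decision: fail to reject H₀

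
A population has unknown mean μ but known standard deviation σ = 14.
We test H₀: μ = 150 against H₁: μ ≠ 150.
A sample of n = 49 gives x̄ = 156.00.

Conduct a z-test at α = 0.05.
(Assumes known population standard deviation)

Standard error: SE = σ/√n = 14/√49 = 2.0000
z-statistic: z = (x̄ - μ₀)/SE = (156.00 - 150)/2.0000 = 3.0000
Critical value: ±1.960
p-value = 0.0027
Decision: reject H₀

Answer: z = 3.0000, reject H₀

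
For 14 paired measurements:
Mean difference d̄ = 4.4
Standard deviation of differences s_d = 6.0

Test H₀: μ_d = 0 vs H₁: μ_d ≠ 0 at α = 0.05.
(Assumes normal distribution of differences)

Answer: t = 2.7438, reject H₀

Derivation:
df = n - 1 = 13
SE = s_d/√n = 6.0/√14 = 1.6036
t = d̄/SE = 4.4/1.6036 = 2.7438
Critical value: t_{0.025,13} = ±2.160
p-value ≈ 0.0167
Decision: reject H₀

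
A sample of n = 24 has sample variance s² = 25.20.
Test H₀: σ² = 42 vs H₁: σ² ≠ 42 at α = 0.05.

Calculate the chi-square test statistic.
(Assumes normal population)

Answer: χ² = 13.8000, fail to reject H₀

Derivation:
df = n - 1 = 23
χ² = (n-1)s²/σ₀² = 23×25.20/42 = 13.8000
Critical values: χ²_{0.975,23} = 11.689, χ²_{0.025,23} = 38.076
Rejection region: χ² < 11.689 or χ² > 38.076
Decision: fail to reject H₀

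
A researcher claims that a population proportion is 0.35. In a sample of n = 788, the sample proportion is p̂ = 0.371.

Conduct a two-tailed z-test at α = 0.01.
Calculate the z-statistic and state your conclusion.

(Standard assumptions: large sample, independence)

H₀: p = 0.35, H₁: p ≠ 0.35
Standard error: SE = √(p₀(1-p₀)/n) = √(0.35×0.65/788) = 0.016991
z-statistic: z = (p̂ - p₀)/SE = (0.371 - 0.35)/0.016991 = 1.2359
Critical value: z_0.005 = ±2.576
p-value = 0.2165
Decision: fail to reject H₀ at α = 0.01

Answer: z = 1.2359, fail to reject H₀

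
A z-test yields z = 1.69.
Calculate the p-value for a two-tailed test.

For z = 1.69:
p = 2×P(Z > |1.69|) = 2×(1 - Φ(1.69)) = 0.0910

Answer: p-value ≈ 0.0910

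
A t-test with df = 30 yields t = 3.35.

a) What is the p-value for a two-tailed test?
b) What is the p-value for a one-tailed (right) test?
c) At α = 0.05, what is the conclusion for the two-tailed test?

Using t-distribution with df = 30:
a) Two-tailed: p = 2×P(T > 3.35) = 0.0022
b) One-tailed: p = P(T > 3.35) = 0.0011
c) 0.0022 < 0.05, reject H₀

Answer: a) 0.0022, b) 0.0011, c) reject H₀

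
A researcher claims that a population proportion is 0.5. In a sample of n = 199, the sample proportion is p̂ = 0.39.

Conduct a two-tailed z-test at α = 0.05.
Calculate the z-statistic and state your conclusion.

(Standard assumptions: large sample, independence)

H₀: p = 0.5, H₁: p ≠ 0.5
Standard error: SE = √(p₀(1-p₀)/n) = √(0.5×0.5/199) = 0.035444
z-statistic: z = (p̂ - p₀)/SE = (0.39 - 0.5)/0.035444 = -3.1035
Critical value: z_0.025 = ±1.960
p-value = 0.0019
Decision: reject H₀ at α = 0.05

Answer: z = -3.1035, reject H₀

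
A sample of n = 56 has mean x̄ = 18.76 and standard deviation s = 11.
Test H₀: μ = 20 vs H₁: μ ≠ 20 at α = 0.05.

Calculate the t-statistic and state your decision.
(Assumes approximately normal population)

Answer: t = -0.8436, fail to reject H₀

Derivation:
df = n - 1 = 55
SE = s/√n = 11/√56 = 1.4699
t = (x̄ - μ₀)/SE = (18.76 - 20)/1.4699 = -0.8436
Critical value: t_{0.025,55} = ±2.004
p-value ≈ 0.4025
Decision: fail to reject H₀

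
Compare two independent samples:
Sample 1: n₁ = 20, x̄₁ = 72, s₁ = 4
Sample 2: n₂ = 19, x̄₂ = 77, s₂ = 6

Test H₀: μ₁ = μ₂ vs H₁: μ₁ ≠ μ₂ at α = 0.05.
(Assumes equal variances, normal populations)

Answer: t = -3.0769, reject H₀

Derivation:
Pooled variance: s²_p = [19×4² + 18×6²]/(37) = 25.7297
s_p = 5.0724
SE = s_p×√(1/n₁ + 1/n₂) = 5.0724×√(1/20 + 1/19) = 1.6250
t = (x̄₁ - x̄₂)/SE = (72 - 77)/1.6250 = -3.0769
df = 37, t-critical = ±2.026
Decision: reject H₀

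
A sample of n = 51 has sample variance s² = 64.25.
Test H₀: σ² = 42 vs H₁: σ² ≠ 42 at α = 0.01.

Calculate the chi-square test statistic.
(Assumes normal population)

Answer: χ² = 76.4881, fail to reject H₀

Derivation:
df = n - 1 = 50
χ² = (n-1)s²/σ₀² = 50×64.25/42 = 76.4881
Critical values: χ²_{0.995,50} = 27.991, χ²_{0.005,50} = 79.490
Rejection region: χ² < 27.991 or χ² > 79.490
Decision: fail to reject H₀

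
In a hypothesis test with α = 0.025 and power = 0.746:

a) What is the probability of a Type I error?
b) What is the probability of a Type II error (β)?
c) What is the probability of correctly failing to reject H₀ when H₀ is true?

Answer: a) 0.025, b) 0.254, c) 0.975

Derivation:
a) Type I error probability = α = 0.025
b) Power = P(reject H₀ | H₁ true) = 1 - β = 0.746, so Type II error probability = β = 1 - Power = 0.254
c) P(fail to reject H₀ | H₀ true) = 1 - α = 0.975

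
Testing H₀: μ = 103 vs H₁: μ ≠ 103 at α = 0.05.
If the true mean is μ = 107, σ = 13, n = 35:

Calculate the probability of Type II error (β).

Answer: β ≈ 0.5555

Derivation:
SE = σ/√n = 13/√35 = 2.1974
Critical values: μ₀ ± z_0.025×SE = 103 ± 1.960×2.1974
Acceptance region: (98.6931, 107.3069)
Under H₁ (μ = 107): z_high = (107.3069 - 107)/2.1974 = 0.1397, z_low = (98.6931 - 107)/2.1974 = -3.7803
β = P(not reject | H₁) = Φ(0.1397) - Φ(-3.7803) ≈ 0.5555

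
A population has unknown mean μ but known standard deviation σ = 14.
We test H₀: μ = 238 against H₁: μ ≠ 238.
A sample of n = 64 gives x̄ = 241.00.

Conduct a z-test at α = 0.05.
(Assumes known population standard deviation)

Standard error: SE = σ/√n = 14/√64 = 1.7500
z-statistic: z = (x̄ - μ₀)/SE = (241.00 - 238)/1.7500 = 1.7143
Critical value: ±1.960
p-value = 0.0865
Decision: fail to reject H₀

Answer: z = 1.7143, fail to reject H₀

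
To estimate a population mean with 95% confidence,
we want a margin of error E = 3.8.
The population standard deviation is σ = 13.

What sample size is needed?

z_0.025 = 1.960
n = (z×σ/E)² = (1.960×13/3.8)²
n = 44.9606
Round up: n = 45

Answer: n = 45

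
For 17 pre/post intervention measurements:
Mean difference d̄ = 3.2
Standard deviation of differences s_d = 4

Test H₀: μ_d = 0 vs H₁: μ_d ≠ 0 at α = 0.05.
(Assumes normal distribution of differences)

Answer: t = 3.2986, reject H₀

Derivation:
df = n - 1 = 16
SE = s_d/√n = 4/√17 = 0.9701
t = d̄/SE = 3.2/0.9701 = 3.2986
Critical value: t_{0.025,16} = ±2.120
p-value ≈ 0.0045
Decision: reject H₀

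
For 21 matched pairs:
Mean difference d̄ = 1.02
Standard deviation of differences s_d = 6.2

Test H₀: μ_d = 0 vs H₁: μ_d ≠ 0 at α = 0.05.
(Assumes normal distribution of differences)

df = n - 1 = 20
SE = s_d/√n = 6.2/√21 = 1.3530
t = d̄/SE = 1.02/1.3530 = 0.7539
Critical value: t_{0.025,20} = ±2.086
p-value ≈ 0.4597
Decision: fail to reject H₀

Answer: t = 0.7539, fail to reject H₀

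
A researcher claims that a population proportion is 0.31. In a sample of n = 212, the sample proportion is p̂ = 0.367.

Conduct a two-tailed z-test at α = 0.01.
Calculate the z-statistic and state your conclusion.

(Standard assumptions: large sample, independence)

Answer: z = 1.7945, fail to reject H₀

Derivation:
H₀: p = 0.31, H₁: p ≠ 0.31
Standard error: SE = √(p₀(1-p₀)/n) = √(0.31×0.69/212) = 0.031764
z-statistic: z = (p̂ - p₀)/SE = (0.367 - 0.31)/0.031764 = 1.7945
Critical value: z_0.005 = ±2.576
p-value = 0.0727
Decision: fail to reject H₀ at α = 0.01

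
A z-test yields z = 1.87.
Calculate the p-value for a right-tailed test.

Answer: p-value ≈ 0.0307

Derivation:
For z = 1.87:
p = P(Z > 1.87) = 1 - Φ(1.87) = 0.0307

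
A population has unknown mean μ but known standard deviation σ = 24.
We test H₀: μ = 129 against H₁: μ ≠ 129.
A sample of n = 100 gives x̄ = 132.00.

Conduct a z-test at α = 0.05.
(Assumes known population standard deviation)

Answer: z = 1.2500, fail to reject H₀

Derivation:
Standard error: SE = σ/√n = 24/√100 = 2.4000
z-statistic: z = (x̄ - μ₀)/SE = (132.00 - 129)/2.4000 = 1.2500
Critical value: ±1.960
p-value = 0.2113
Decision: fail to reject H₀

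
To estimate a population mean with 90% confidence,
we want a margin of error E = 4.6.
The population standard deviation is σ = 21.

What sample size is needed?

Answer: n = 57

Derivation:
z_0.05 = 1.645
n = (z×σ/E)² = (1.645×21/4.6)²
n = 56.3968
Round up: n = 57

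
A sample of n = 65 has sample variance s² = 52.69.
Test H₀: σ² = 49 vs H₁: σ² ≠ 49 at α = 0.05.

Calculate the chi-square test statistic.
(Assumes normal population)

Answer: χ² = 68.8196, fail to reject H₀

Derivation:
df = n - 1 = 64
χ² = (n-1)s²/σ₀² = 64×52.69/49 = 68.8196
Critical values: χ²_{0.975,64} = 43.776, χ²_{0.025,64} = 88.004
Rejection region: χ² < 43.776 or χ² > 88.004
Decision: fail to reject H₀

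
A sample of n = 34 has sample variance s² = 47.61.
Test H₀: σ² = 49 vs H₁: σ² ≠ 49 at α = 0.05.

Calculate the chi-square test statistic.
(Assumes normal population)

Answer: χ² = 32.0639, fail to reject H₀

Derivation:
df = n - 1 = 33
χ² = (n-1)s²/σ₀² = 33×47.61/49 = 32.0639
Critical values: χ²_{0.975,33} = 19.047, χ²_{0.025,33} = 50.725
Rejection region: χ² < 19.047 or χ² > 50.725
Decision: fail to reject H₀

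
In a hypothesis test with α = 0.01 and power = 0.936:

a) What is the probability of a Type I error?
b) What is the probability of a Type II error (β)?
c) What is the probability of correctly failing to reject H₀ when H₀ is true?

a) Type I error probability = α = 0.01
b) Power = P(reject H₀ | H₁ true) = 1 - β = 0.936, so Type II error probability = β = 1 - Power = 0.064
c) P(fail to reject H₀ | H₀ true) = 1 - α = 0.99

Answer: a) 0.01, b) 0.064, c) 0.99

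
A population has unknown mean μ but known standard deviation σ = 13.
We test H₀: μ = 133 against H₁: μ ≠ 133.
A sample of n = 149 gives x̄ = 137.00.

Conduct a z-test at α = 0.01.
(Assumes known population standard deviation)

Answer: z = 3.7559, reject H₀

Derivation:
Standard error: SE = σ/√n = 13/√149 = 1.0650
z-statistic: z = (x̄ - μ₀)/SE = (137.00 - 133)/1.0650 = 3.7559
Critical value: ±2.576
p-value = 0.0002
Decision: reject H₀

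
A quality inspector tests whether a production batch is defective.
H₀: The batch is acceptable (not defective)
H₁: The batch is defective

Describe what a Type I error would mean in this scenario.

Answer: Rejecting an acceptable batch

Derivation:
A Type I error (probability α) occurs when we reject a true H₀.
A Type II error (probability β) occurs when we fail to reject a false H₀.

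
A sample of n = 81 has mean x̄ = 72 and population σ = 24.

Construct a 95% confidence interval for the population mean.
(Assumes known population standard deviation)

Confidence level: 95%, α = 0.05
z_0.025 = 1.960
SE = σ/√n = 24/√81 = 2.6667
Margin of error = 1.960 × 2.6667 = 5.2267
CI: x̄ ± margin = 72 ± 5.2267
CI: (66.7733, 77.2267)

Answer: (66.7733, 77.2267)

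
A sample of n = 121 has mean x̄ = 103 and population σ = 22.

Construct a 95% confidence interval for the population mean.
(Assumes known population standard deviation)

Confidence level: 95%, α = 0.05
z_0.025 = 1.960
SE = σ/√n = 22/√121 = 2.0000
Margin of error = 1.960 × 2.0000 = 3.9200
CI: x̄ ± margin = 103 ± 3.9200
CI: (99.0800, 106.9200)

Answer: (99.0800, 106.9200)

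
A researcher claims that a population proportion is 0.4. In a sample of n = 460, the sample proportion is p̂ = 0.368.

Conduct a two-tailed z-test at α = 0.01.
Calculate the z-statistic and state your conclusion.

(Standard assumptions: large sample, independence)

Answer: z = -1.4009, fail to reject H₀

Derivation:
H₀: p = 0.4, H₁: p ≠ 0.4
Standard error: SE = √(p₀(1-p₀)/n) = √(0.4×0.6/460) = 0.022842
z-statistic: z = (p̂ - p₀)/SE = (0.368 - 0.4)/0.022842 = -1.4009
Critical value: z_0.005 = ±2.576
p-value = 0.1612
Decision: fail to reject H₀ at α = 0.01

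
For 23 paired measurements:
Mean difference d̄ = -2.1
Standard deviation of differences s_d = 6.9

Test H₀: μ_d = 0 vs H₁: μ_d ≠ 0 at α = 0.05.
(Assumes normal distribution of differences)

Answer: t = -1.4597, fail to reject H₀

Derivation:
df = n - 1 = 22
SE = s_d/√n = 6.9/√23 = 1.4387
t = d̄/SE = -2.1/1.4387 = -1.4597
Critical value: t_{0.025,22} = ±2.074
p-value ≈ 0.1585
Decision: fail to reject H₀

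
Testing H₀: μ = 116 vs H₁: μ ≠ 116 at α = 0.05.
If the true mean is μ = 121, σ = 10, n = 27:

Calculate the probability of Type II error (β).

Answer: β ≈ 0.2617

Derivation:
SE = σ/√n = 10/√27 = 1.9245
Critical values: μ₀ ± z_0.025×SE = 116 ± 1.960×1.9245
Acceptance region: (112.2280, 119.7720)
Under H₁ (μ = 121): z_high = (119.7720 - 121)/1.9245 = -0.6381, z_low = (112.2280 - 121)/1.9245 = -4.5581
β = P(not reject | H₁) = Φ(-0.6381) - Φ(-4.5581) ≈ 0.2617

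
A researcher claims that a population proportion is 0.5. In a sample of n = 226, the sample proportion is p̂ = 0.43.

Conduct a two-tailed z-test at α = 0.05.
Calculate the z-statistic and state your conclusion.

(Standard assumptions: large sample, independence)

H₀: p = 0.5, H₁: p ≠ 0.5
Standard error: SE = √(p₀(1-p₀)/n) = √(0.5×0.5/226) = 0.033260
z-statistic: z = (p̂ - p₀)/SE = (0.43 - 0.5)/0.033260 = -2.1046
Critical value: z_0.025 = ±1.960
p-value = 0.0353
Decision: reject H₀ at α = 0.05

Answer: z = -2.1046, reject H₀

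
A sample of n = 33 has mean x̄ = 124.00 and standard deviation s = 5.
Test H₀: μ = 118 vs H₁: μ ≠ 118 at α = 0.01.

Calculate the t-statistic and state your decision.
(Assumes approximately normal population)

df = n - 1 = 32
SE = s/√n = 5/√33 = 0.8704
t = (x̄ - μ₀)/SE = (124.00 - 118)/0.8704 = 6.8934
Critical value: t_{0.005,32} = ±2.738
p-value < 0.0001
Decision: reject H₀

Answer: t = 6.8934, reject H₀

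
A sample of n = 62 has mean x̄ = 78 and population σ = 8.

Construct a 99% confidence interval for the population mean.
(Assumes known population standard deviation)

Confidence level: 99%, α = 0.01
z_0.005 = 2.576
SE = σ/√n = 8/√62 = 1.0160
Margin of error = 2.576 × 1.0160 = 2.6172
CI: x̄ ± margin = 78 ± 2.6172
CI: (75.3828, 80.6172)

Answer: (75.3828, 80.6172)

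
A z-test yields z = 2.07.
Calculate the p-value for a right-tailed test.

For z = 2.07:
p = P(Z > 2.07) = 1 - Φ(2.07) = 0.0192

Answer: p-value ≈ 0.0192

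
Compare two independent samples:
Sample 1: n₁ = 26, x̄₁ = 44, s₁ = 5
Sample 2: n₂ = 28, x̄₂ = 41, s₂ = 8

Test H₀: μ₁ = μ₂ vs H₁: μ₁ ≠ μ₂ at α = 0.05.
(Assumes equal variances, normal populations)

Answer: t = 1.6375, fail to reject H₀

Derivation:
Pooled variance: s²_p = [25×5² + 27×8²]/(52) = 45.2500
s_p = 6.7268
SE = s_p×√(1/n₁ + 1/n₂) = 6.7268×√(1/26 + 1/28) = 1.8321
t = (x̄₁ - x̄₂)/SE = (44 - 41)/1.8321 = 1.6375
df = 52, t-critical = ±2.007
Decision: fail to reject H₀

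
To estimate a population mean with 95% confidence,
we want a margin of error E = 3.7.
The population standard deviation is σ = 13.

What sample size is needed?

z_0.025 = 1.960
n = (z×σ/E)² = (1.960×13/3.7)²
n = 47.4237
Round up: n = 48

Answer: n = 48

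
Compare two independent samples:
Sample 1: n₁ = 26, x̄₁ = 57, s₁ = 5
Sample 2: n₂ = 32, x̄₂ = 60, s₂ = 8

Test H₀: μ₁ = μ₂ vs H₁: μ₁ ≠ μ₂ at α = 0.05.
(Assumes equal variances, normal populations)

Answer: t = -1.6646, fail to reject H₀

Derivation:
Pooled variance: s²_p = [25×5² + 31×8²]/(56) = 46.5893
s_p = 6.8256
SE = s_p×√(1/n₁ + 1/n₂) = 6.8256×√(1/26 + 1/32) = 1.8022
t = (x̄₁ - x̄₂)/SE = (57 - 60)/1.8022 = -1.6646
df = 56, t-critical = ±2.003
Decision: fail to reject H₀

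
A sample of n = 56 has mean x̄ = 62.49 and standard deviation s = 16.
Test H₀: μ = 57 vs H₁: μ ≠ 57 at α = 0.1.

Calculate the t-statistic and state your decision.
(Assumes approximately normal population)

Answer: t = 2.5677, reject H₀

Derivation:
df = n - 1 = 55
SE = s/√n = 16/√56 = 2.1381
t = (x̄ - μ₀)/SE = (62.49 - 57)/2.1381 = 2.5677
Critical value: t_{0.05,55} = ±1.673
p-value ≈ 0.0130
Decision: reject H₀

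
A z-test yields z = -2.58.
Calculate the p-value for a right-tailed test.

Answer: p-value ≈ 0.9951

Derivation:
For z = -2.58:
p = P(Z > -2.58) = 1 - Φ(-2.58) = 0.9951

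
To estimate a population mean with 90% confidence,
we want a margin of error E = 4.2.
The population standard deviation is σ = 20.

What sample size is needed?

Answer: n = 62

Derivation:
z_0.05 = 1.645
n = (z×σ/E)² = (1.645×20/4.2)²
n = 61.3611
Round up: n = 62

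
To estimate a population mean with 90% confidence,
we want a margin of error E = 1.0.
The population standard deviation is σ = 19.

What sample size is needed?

Answer: n = 977

Derivation:
z_0.05 = 1.645
n = (z×σ/E)² = (1.645×19/1.0)²
n = 976.8750
Round up: n = 977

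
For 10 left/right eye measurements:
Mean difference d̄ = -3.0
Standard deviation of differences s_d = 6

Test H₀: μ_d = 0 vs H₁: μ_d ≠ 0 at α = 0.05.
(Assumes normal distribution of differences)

df = n - 1 = 9
SE = s_d/√n = 6/√10 = 1.8974
t = d̄/SE = -3.0/1.8974 = -1.5811
Critical value: t_{0.025,9} = ±2.262
p-value ≈ 0.1483
Decision: fail to reject H₀

Answer: t = -1.5811, fail to reject H₀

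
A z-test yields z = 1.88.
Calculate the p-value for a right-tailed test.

Answer: p-value ≈ 0.0301

Derivation:
For z = 1.88:
p = P(Z > 1.88) = 1 - Φ(1.88) = 0.0301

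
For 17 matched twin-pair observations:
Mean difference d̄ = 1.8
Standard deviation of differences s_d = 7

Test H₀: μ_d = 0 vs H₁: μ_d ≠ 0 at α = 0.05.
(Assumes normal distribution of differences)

Answer: t = 1.0603, fail to reject H₀

Derivation:
df = n - 1 = 16
SE = s_d/√n = 7/√17 = 1.6977
t = d̄/SE = 1.8/1.6977 = 1.0603
Critical value: t_{0.025,16} = ±2.120
p-value ≈ 0.3048
Decision: fail to reject H₀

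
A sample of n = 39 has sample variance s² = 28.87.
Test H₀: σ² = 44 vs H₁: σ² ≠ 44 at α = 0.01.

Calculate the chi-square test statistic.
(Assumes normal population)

Answer: χ² = 24.9332, fail to reject H₀

Derivation:
df = n - 1 = 38
χ² = (n-1)s²/σ₀² = 38×28.87/44 = 24.9332
Critical values: χ²_{0.995,38} = 19.289, χ²_{0.005,38} = 64.181
Rejection region: χ² < 19.289 or χ² > 64.181
Decision: fail to reject H₀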